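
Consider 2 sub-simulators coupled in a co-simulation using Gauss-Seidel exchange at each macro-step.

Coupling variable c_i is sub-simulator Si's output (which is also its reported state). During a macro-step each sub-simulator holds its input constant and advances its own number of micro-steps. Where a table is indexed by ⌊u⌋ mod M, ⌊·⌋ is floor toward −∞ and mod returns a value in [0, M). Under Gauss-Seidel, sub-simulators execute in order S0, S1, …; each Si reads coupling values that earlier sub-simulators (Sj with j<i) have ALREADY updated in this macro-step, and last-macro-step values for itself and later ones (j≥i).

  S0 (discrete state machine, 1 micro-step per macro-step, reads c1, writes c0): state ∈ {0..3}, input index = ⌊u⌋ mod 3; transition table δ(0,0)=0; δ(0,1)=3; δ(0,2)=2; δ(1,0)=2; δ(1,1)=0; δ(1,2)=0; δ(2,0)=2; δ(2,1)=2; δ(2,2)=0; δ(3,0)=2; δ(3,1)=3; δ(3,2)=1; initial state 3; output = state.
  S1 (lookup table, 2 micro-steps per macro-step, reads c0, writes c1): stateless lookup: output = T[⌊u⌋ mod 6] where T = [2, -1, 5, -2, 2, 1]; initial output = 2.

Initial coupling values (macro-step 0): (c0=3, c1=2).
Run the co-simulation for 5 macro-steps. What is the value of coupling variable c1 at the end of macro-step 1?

c1 at macro-step 1 = -1

macro 1: S0 reads c1=2 → after 1×micro: 1; S1 reads c0=1 → after 2×micro: -1 ⇒ (c0=1, c1=-1)
macro 2: S0 reads c1=-1 → after 1×micro: 0; S1 reads c0=0 → after 2×micro: 2 ⇒ (c0=0, c1=2)
macro 3: S0 reads c1=2 → after 1×micro: 2; S1 reads c0=2 → after 2×micro: 5 ⇒ (c0=2, c1=5)
macro 4: S0 reads c1=5 → after 1×micro: 0; S1 reads c0=0 → after 2×micro: 2 ⇒ (c0=0, c1=2)
macro 5: S0 reads c1=2 → after 1×micro: 2; S1 reads c0=2 → after 2×micro: 5 ⇒ (c0=2, c1=5)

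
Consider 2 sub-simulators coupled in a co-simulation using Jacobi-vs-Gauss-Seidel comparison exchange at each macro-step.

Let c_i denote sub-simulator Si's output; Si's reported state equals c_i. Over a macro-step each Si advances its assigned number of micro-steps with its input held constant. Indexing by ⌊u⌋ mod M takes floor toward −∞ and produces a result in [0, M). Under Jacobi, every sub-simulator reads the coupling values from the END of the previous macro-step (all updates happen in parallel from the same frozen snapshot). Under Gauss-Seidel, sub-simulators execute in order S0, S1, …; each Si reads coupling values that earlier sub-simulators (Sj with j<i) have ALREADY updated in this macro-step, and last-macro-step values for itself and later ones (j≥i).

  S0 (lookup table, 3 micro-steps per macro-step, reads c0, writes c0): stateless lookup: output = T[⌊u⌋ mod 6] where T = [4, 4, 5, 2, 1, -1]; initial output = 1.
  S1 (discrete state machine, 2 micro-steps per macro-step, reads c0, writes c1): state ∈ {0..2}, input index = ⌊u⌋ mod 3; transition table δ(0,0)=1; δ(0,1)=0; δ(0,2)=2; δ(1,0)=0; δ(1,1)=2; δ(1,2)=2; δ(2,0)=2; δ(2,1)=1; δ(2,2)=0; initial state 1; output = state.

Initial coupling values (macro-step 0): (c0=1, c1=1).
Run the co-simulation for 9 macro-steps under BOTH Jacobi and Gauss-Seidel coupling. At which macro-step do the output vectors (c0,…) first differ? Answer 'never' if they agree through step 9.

[Jacobi] macro 1: S0 reads c0=1 → after 3×micro: 4; S1 reads c0=1 → after 2×micro: 1 ⇒ (c0=4, c1=1)
[Jacobi] macro 2: S0 reads c0=4 → after 3×micro: 1; S1 reads c0=4 → after 2×micro: 1 ⇒ (c0=1, c1=1)
[Jacobi] macro 3: S0 reads c0=1 → after 3×micro: 4; S1 reads c0=1 → after 2×micro: 1 ⇒ (c0=4, c1=1)
[Jacobi] macro 4: S0 reads c0=4 → after 3×micro: 1; S1 reads c0=4 → after 2×micro: 1 ⇒ (c0=1, c1=1)
[Jacobi] macro 5: S0 reads c0=1 → after 3×micro: 4; S1 reads c0=1 → after 2×micro: 1 ⇒ (c0=4, c1=1)
[Jacobi] macro 6: S0 reads c0=4 → after 3×micro: 1; S1 reads c0=4 → after 2×micro: 1 ⇒ (c0=1, c1=1)
[Jacobi] macro 7: S0 reads c0=1 → after 3×micro: 4; S1 reads c0=1 → after 2×micro: 1 ⇒ (c0=4, c1=1)
[Jacobi] macro 8: S0 reads c0=4 → after 3×micro: 1; S1 reads c0=4 → after 2×micro: 1 ⇒ (c0=1, c1=1)
[Jacobi] macro 9: S0 reads c0=1 → after 3×micro: 4; S1 reads c0=1 → after 2×micro: 1 ⇒ (c0=4, c1=1)
[Gauss-Seidel] macro 1: S0 reads c0=1 → after 3×micro: 4; S1 reads c0=4 → after 2×micro: 1 ⇒ (c0=4, c1=1)
[Gauss-Seidel] macro 2: S0 reads c0=4 → after 3×micro: 1; S1 reads c0=1 → after 2×micro: 1 ⇒ (c0=1, c1=1)
[Gauss-Seidel] macro 3: S0 reads c0=1 → after 3×micro: 4; S1 reads c0=4 → after 2×micro: 1 ⇒ (c0=4, c1=1)
[Gauss-Seidel] macro 4: S0 reads c0=4 → after 3×micro: 1; S1 reads c0=1 → after 2×micro: 1 ⇒ (c0=1, c1=1)
[Gauss-Seidel] macro 5: S0 reads c0=1 → after 3×micro: 4; S1 reads c0=4 → after 2×micro: 1 ⇒ (c0=4, c1=1)
[Gauss-Seidel] macro 6: S0 reads c0=4 → after 3×micro: 1; S1 reads c0=1 → after 2×micro: 1 ⇒ (c0=1, c1=1)
[Gauss-Seidel] macro 7: S0 reads c0=1 → after 3×micro: 4; S1 reads c0=4 → after 2×micro: 1 ⇒ (c0=4, c1=1)
[Gauss-Seidel] macro 8: S0 reads c0=4 → after 3×micro: 1; S1 reads c0=1 → after 2×micro: 1 ⇒ (c0=1, c1=1)
[Gauss-Seidel] macro 9: S0 reads c0=1 → after 3×micro: 4; S1 reads c0=4 → after 2×micro: 1 ⇒ (c0=4, c1=1)

first divergence at macro-step: never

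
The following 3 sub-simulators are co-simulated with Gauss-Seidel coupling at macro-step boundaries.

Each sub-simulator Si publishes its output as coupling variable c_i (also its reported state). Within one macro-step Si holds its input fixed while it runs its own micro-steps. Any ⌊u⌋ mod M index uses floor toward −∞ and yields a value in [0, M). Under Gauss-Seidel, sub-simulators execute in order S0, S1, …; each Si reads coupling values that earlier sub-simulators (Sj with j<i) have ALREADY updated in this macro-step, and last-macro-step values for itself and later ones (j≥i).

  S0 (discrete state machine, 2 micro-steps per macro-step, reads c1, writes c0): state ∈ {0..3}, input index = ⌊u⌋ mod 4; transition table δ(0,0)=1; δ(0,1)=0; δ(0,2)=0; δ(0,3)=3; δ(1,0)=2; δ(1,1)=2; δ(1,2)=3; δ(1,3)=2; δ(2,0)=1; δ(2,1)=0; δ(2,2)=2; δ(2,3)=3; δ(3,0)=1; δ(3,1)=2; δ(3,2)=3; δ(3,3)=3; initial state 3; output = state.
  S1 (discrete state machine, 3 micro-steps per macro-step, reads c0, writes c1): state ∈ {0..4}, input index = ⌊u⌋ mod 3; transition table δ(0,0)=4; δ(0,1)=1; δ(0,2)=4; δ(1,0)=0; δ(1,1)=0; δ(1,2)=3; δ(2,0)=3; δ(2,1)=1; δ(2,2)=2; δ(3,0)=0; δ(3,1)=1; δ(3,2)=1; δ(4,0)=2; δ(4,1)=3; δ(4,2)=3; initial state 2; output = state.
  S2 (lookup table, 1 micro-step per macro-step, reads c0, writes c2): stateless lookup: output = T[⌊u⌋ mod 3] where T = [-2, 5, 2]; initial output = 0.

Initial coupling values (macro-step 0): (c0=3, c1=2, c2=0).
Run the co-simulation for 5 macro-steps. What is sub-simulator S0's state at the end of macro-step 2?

S0 state at macro-step 2 = 2

macro 1: S0 reads c1=2 → after 2×micro: 3; S1 reads c0=3 → after 3×micro: 4; S2 reads c0=3 → after 1×micro: -2 ⇒ (c0=3, c1=4, c2=-2)
macro 2: S0 reads c1=4 → after 2×micro: 2; S1 reads c0=2 → after 3×micro: 3; S2 reads c0=2 → after 1×micro: 2 ⇒ (c0=2, c1=3, c2=2)
macro 3: S0 reads c1=3 → after 2×micro: 3; S1 reads c0=3 → after 3×micro: 2; S2 reads c0=3 → after 1×micro: -2 ⇒ (c0=3, c1=2, c2=-2)
macro 4: S0 reads c1=2 → after 2×micro: 3; S1 reads c0=3 → after 3×micro: 4; S2 reads c0=3 → after 1×micro: -2 ⇒ (c0=3, c1=4, c2=-2)
macro 5: S0 reads c1=4 → after 2×micro: 2; S1 reads c0=2 → after 3×micro: 3; S2 reads c0=2 → after 1×micro: 2 ⇒ (c0=2, c1=3, c2=2)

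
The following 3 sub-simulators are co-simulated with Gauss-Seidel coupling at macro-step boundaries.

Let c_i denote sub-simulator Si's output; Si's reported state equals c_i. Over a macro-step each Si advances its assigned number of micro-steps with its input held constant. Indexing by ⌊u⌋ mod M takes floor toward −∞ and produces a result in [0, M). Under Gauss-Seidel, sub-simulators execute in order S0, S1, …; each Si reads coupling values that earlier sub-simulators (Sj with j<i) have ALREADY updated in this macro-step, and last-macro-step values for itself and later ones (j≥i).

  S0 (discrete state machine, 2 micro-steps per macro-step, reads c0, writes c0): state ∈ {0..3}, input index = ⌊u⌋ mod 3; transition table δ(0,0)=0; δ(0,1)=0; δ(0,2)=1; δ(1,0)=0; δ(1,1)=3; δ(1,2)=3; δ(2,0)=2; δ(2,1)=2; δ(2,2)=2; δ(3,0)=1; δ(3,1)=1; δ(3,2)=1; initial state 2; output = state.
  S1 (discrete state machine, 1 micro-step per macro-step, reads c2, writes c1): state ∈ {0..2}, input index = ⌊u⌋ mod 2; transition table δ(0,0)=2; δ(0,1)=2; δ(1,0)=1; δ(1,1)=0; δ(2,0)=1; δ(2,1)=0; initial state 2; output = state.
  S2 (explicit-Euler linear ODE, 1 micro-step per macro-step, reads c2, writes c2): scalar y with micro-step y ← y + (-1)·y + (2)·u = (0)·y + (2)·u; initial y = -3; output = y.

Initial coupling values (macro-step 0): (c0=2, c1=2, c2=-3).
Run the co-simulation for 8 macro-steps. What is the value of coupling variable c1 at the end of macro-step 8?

c1 at macro-step 8 = 1

macro 1: S0 reads c0=2 → after 2×micro: 2; S1 reads c2=-3 → after 1×micro: 0; S2 reads c2=-3 → after 1×micro: -6 ⇒ (c0=2, c1=0, c2=-6)
macro 2: S0 reads c0=2 → after 2×micro: 2; S1 reads c2=-6 → after 1×micro: 2; S2 reads c2=-6 → after 1×micro: -12 ⇒ (c0=2, c1=2, c2=-12)
macro 3: S0 reads c0=2 → after 2×micro: 2; S1 reads c2=-12 → after 1×micro: 1; S2 reads c2=-12 → after 1×micro: -24 ⇒ (c0=2, c1=1, c2=-24)
macro 4: S0 reads c0=2 → after 2×micro: 2; S1 reads c2=-24 → after 1×micro: 1; S2 reads c2=-24 → after 1×micro: -48 ⇒ (c0=2, c1=1, c2=-48)
macro 5: S0 reads c0=2 → after 2×micro: 2; S1 reads c2=-48 → after 1×micro: 1; S2 reads c2=-48 → after 1×micro: -96 ⇒ (c0=2, c1=1, c2=-96)
macro 6: S0 reads c0=2 → after 2×micro: 2; S1 reads c2=-96 → after 1×micro: 1; S2 reads c2=-96 → after 1×micro: -192 ⇒ (c0=2, c1=1, c2=-192)
macro 7: S0 reads c0=2 → after 2×micro: 2; S1 reads c2=-192 → after 1×micro: 1; S2 reads c2=-192 → after 1×micro: -384 ⇒ (c0=2, c1=1, c2=-384)
macro 8: S0 reads c0=2 → after 2×micro: 2; S1 reads c2=-384 → after 1×micro: 1; S2 reads c2=-384 → after 1×micro: -768 ⇒ (c0=2, c1=1, c2=-768)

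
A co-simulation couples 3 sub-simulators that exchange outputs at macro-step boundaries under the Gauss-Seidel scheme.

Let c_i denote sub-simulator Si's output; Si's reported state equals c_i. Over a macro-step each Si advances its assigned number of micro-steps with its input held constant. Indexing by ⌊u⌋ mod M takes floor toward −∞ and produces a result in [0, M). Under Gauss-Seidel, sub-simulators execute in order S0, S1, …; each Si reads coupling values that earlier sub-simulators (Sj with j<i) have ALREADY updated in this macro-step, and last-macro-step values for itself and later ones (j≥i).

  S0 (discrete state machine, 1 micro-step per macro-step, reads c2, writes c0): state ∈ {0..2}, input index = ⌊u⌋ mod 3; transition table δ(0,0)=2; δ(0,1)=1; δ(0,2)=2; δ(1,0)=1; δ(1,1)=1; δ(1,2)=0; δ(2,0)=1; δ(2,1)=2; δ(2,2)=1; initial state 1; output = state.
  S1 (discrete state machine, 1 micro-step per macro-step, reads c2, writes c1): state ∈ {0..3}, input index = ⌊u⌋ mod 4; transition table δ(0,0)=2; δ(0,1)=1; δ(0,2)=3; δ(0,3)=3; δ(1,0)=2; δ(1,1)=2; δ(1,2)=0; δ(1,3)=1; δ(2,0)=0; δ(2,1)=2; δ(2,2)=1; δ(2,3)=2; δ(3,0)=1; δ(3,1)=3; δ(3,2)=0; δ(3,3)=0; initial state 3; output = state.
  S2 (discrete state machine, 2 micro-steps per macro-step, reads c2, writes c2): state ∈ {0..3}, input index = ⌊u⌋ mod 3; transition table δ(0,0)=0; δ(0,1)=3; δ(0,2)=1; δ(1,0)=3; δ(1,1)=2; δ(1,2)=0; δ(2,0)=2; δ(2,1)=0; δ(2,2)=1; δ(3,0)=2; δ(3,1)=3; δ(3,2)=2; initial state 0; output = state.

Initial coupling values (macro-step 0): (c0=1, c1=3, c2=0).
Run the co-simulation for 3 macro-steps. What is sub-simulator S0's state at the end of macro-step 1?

macro 1: S0 reads c2=0 → after 1×micro: 1; S1 reads c2=0 → after 1×micro: 1; S2 reads c2=0 → after 2×micro: 0 ⇒ (c0=1, c1=1, c2=0)
macro 2: S0 reads c2=0 → after 1×micro: 1; S1 reads c2=0 → after 1×micro: 2; S2 reads c2=0 → after 2×micro: 0 ⇒ (c0=1, c1=2, c2=0)
macro 3: S0 reads c2=0 → after 1×micro: 1; S1 reads c2=0 → after 1×micro: 0; S2 reads c2=0 → after 2×micro: 0 ⇒ (c0=1, c1=0, c2=0)

S0 state at macro-step 1 = 1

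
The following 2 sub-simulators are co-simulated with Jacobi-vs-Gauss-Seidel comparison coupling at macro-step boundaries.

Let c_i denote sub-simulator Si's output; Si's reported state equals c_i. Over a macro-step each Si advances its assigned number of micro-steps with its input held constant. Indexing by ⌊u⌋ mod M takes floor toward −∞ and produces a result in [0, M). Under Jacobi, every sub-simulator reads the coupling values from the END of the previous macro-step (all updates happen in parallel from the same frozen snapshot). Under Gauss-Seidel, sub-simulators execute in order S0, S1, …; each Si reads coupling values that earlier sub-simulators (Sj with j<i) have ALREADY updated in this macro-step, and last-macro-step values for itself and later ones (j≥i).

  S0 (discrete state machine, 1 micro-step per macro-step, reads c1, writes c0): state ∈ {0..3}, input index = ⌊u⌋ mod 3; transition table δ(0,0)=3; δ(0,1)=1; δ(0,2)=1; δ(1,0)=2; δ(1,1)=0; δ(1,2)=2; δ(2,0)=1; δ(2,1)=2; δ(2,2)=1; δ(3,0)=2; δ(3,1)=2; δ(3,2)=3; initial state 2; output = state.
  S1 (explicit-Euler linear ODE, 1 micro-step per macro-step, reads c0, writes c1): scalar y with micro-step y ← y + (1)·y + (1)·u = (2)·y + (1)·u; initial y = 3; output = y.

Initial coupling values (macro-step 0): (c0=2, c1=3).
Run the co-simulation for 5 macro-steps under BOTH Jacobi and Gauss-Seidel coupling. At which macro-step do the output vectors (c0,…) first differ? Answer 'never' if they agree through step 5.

first divergence at macro-step: 1

[Jacobi] macro 1: S0 reads c1=3 → after 1×micro: 1; S1 reads c0=2 → after 1×micro: 8 ⇒ (c0=1, c1=8)
[Jacobi] macro 2: S0 reads c1=8 → after 1×micro: 2; S1 reads c0=1 → after 1×micro: 17 ⇒ (c0=2, c1=17)
[Jacobi] macro 3: S0 reads c1=17 → after 1×micro: 1; S1 reads c0=2 → after 1×micro: 36 ⇒ (c0=1, c1=36)
[Jacobi] macro 4: S0 reads c1=36 → after 1×micro: 2; S1 reads c0=1 → after 1×micro: 73 ⇒ (c0=2, c1=73)
[Jacobi] macro 5: S0 reads c1=73 → after 1×micro: 2; S1 reads c0=2 → after 1×micro: 148 ⇒ (c0=2, c1=148)
[Gauss-Seidel] macro 1: S0 reads c1=3 → after 1×micro: 1; S1 reads c0=1 → after 1×micro: 7 ⇒ (c0=1, c1=7)
[Gauss-Seidel] macro 2: S0 reads c1=7 → after 1×micro: 0; S1 reads c0=0 → after 1×micro: 14 ⇒ (c0=0, c1=14)
[Gauss-Seidel] macro 3: S0 reads c1=14 → after 1×micro: 1; S1 reads c0=1 → after 1×micro: 29 ⇒ (c0=1, c1=29)
[Gauss-Seidel] macro 4: S0 reads c1=29 → after 1×micro: 2; S1 reads c0=2 → after 1×micro: 60 ⇒ (c0=2, c1=60)
[Gauss-Seidel] macro 5: S0 reads c1=60 → after 1×micro: 1; S1 reads c0=1 → after 1×micro: 121 ⇒ (c0=1, c1=121)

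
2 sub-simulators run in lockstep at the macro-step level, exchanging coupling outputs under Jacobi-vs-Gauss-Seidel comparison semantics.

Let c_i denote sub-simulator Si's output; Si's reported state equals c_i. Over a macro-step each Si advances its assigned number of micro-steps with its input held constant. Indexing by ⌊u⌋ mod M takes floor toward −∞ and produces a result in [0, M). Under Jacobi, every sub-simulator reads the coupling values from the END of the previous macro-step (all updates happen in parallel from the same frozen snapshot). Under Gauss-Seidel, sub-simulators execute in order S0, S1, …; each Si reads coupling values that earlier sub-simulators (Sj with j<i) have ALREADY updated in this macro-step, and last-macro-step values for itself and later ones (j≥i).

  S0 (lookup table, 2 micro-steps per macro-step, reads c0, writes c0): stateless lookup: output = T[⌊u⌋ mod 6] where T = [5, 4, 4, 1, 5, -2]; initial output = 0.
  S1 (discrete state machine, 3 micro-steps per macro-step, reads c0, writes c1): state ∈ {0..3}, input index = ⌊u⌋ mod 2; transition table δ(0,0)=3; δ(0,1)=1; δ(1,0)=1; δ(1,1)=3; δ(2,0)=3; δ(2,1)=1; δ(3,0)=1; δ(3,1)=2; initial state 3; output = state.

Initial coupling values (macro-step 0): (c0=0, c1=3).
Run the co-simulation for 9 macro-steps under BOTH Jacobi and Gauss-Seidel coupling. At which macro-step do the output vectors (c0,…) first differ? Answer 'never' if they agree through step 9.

first divergence at macro-step: 1

[Jacobi] macro 1: S0 reads c0=0 → after 2×micro: 5; S1 reads c0=0 → after 3×micro: 1 ⇒ (c0=5, c1=1)
[Jacobi] macro 2: S0 reads c0=5 → after 2×micro: -2; S1 reads c0=5 → after 3×micro: 1 ⇒ (c0=-2, c1=1)
[Jacobi] macro 3: S0 reads c0=-2 → after 2×micro: 5; S1 reads c0=-2 → after 3×micro: 1 ⇒ (c0=5, c1=1)
[Jacobi] macro 4: S0 reads c0=5 → after 2×micro: -2; S1 reads c0=5 → after 3×micro: 1 ⇒ (c0=-2, c1=1)
[Jacobi] macro 5: S0 reads c0=-2 → after 2×micro: 5; S1 reads c0=-2 → after 3×micro: 1 ⇒ (c0=5, c1=1)
[Jacobi] macro 6: S0 reads c0=5 → after 2×micro: -2; S1 reads c0=5 → after 3×micro: 1 ⇒ (c0=-2, c1=1)
[Jacobi] macro 7: S0 reads c0=-2 → after 2×micro: 5; S1 reads c0=-2 → after 3×micro: 1 ⇒ (c0=5, c1=1)
[Jacobi] macro 8: S0 reads c0=5 → after 2×micro: -2; S1 reads c0=5 → after 3×micro: 1 ⇒ (c0=-2, c1=1)
[Jacobi] macro 9: S0 reads c0=-2 → after 2×micro: 5; S1 reads c0=-2 → after 3×micro: 1 ⇒ (c0=5, c1=1)
[Gauss-Seidel] macro 1: S0 reads c0=0 → after 2×micro: 5; S1 reads c0=5 → after 3×micro: 3 ⇒ (c0=5, c1=3)
[Gauss-Seidel] macro 2: S0 reads c0=5 → after 2×micro: -2; S1 reads c0=-2 → after 3×micro: 1 ⇒ (c0=-2, c1=1)
[Gauss-Seidel] macro 3: S0 reads c0=-2 → after 2×micro: 5; S1 reads c0=5 → after 3×micro: 1 ⇒ (c0=5, c1=1)
[Gauss-Seidel] macro 4: S0 reads c0=5 → after 2×micro: -2; S1 reads c0=-2 → after 3×micro: 1 ⇒ (c0=-2, c1=1)
[Gauss-Seidel] macro 5: S0 reads c0=-2 → after 2×micro: 5; S1 reads c0=5 → after 3×micro: 1 ⇒ (c0=5, c1=1)
[Gauss-Seidel] macro 6: S0 reads c0=5 → after 2×micro: -2; S1 reads c0=-2 → after 3×micro: 1 ⇒ (c0=-2, c1=1)
[Gauss-Seidel] macro 7: S0 reads c0=-2 → after 2×micro: 5; S1 reads c0=5 → after 3×micro: 1 ⇒ (c0=5, c1=1)
[Gauss-Seidel] macro 8: S0 reads c0=5 → after 2×micro: -2; S1 reads c0=-2 → after 3×micro: 1 ⇒ (c0=-2, c1=1)
[Gauss-Seidel] macro 9: S0 reads c0=-2 → after 2×micro: 5; S1 reads c0=5 → after 3×micro: 1 ⇒ (c0=5, c1=1)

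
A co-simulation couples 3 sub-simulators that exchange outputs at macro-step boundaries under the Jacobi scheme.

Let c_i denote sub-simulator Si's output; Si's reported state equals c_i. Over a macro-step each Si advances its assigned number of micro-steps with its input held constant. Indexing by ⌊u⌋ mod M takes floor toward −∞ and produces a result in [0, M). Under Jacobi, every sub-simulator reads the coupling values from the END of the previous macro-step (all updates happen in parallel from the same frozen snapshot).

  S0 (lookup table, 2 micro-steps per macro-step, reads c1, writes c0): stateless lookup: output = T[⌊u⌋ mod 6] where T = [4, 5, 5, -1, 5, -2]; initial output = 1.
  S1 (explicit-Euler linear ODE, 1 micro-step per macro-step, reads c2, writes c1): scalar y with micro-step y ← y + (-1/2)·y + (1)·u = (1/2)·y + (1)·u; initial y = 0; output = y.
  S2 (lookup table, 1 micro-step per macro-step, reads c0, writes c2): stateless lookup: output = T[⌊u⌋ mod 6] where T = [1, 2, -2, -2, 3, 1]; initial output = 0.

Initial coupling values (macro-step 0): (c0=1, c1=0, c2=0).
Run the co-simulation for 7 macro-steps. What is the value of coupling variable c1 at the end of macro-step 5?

macro 1: S0 reads c1=0 → after 2×micro: 4; S1 reads c2=0 → after 1×micro: 0; S2 reads c0=1 → after 1×micro: 2 ⇒ (c0=4, c1=0, c2=2)
macro 2: S0 reads c1=0 → after 2×micro: 4; S1 reads c2=2 → after 1×micro: 2; S2 reads c0=4 → after 1×micro: 3 ⇒ (c0=4, c1=2, c2=3)
macro 3: S0 reads c1=2 → after 2×micro: 5; S1 reads c2=3 → after 1×micro: 4; S2 reads c0=4 → after 1×micro: 3 ⇒ (c0=5, c1=4, c2=3)
macro 4: S0 reads c1=4 → after 2×micro: 5; S1 reads c2=3 → after 1×micro: 5; S2 reads c0=5 → after 1×micro: 1 ⇒ (c0=5, c1=5, c2=1)
macro 5: S0 reads c1=5 → after 2×micro: -2; S1 reads c2=1 → after 1×micro: 7/2; S2 reads c0=5 → after 1×micro: 1 ⇒ (c0=-2, c1=7/2, c2=1)
macro 6: S0 reads c1=7/2 → after 2×micro: -1; S1 reads c2=1 → after 1×micro: 11/4; S2 reads c0=-2 → after 1×micro: 3 ⇒ (c0=-1, c1=11/4, c2=3)
macro 7: S0 reads c1=11/4 → after 2×micro: 5; S1 reads c2=3 → after 1×micro: 35/8; S2 reads c0=-1 → after 1×micro: 1 ⇒ (c0=5, c1=35/8, c2=1)

c1 at macro-step 5 = 7/2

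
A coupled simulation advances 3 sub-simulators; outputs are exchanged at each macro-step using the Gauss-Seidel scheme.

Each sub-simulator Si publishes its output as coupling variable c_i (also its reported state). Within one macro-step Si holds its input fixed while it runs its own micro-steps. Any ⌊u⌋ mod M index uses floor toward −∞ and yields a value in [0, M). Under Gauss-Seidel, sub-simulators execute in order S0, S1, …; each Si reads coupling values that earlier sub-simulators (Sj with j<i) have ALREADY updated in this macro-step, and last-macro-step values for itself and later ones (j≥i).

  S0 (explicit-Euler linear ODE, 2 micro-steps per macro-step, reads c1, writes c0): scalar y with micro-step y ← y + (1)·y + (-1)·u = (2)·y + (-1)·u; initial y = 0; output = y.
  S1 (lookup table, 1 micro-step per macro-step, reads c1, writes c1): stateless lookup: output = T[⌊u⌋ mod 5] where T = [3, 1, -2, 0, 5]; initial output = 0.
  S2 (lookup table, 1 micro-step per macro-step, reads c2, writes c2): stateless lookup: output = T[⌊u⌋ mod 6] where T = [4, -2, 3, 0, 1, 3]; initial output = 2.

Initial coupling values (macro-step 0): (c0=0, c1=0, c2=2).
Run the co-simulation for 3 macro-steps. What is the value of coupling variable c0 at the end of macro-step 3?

macro 1: S0 reads c1=0 → after 2×micro: 0; S1 reads c1=0 → after 1×micro: 3; S2 reads c2=2 → after 1×micro: 3 ⇒ (c0=0, c1=3, c2=3)
macro 2: S0 reads c1=3 → after 2×micro: -9; S1 reads c1=3 → after 1×micro: 0; S2 reads c2=3 → after 1×micro: 0 ⇒ (c0=-9, c1=0, c2=0)
macro 3: S0 reads c1=0 → after 2×micro: -36; S1 reads c1=0 → after 1×micro: 3; S2 reads c2=0 → after 1×micro: 4 ⇒ (c0=-36, c1=3, c2=4)

c0 at macro-step 3 = -36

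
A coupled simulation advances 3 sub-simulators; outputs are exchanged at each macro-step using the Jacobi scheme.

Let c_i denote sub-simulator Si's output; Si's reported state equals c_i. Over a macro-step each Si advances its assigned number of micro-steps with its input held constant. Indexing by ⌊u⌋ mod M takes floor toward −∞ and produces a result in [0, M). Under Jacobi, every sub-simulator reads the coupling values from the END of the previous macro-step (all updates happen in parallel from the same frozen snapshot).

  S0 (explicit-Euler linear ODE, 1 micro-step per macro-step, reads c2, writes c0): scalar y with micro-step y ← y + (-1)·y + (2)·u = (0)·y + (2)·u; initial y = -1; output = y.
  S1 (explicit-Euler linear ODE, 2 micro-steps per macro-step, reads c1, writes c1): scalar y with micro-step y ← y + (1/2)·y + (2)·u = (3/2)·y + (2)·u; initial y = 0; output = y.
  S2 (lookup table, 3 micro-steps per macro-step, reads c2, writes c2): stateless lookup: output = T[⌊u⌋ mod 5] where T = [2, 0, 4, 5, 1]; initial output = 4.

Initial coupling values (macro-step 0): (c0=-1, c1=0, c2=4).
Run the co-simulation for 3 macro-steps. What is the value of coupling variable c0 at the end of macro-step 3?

macro 1: S0 reads c2=4 → after 1×micro: 8; S1 reads c1=0 → after 2×micro: 0; S2 reads c2=4 → after 3×micro: 1 ⇒ (c0=8, c1=0, c2=1)
macro 2: S0 reads c2=1 → after 1×micro: 2; S1 reads c1=0 → after 2×micro: 0; S2 reads c2=1 → after 3×micro: 0 ⇒ (c0=2, c1=0, c2=0)
macro 3: S0 reads c2=0 → after 1×micro: 0; S1 reads c1=0 → after 2×micro: 0; S2 reads c2=0 → after 3×micro: 2 ⇒ (c0=0, c1=0, c2=2)

c0 at macro-step 3 = 0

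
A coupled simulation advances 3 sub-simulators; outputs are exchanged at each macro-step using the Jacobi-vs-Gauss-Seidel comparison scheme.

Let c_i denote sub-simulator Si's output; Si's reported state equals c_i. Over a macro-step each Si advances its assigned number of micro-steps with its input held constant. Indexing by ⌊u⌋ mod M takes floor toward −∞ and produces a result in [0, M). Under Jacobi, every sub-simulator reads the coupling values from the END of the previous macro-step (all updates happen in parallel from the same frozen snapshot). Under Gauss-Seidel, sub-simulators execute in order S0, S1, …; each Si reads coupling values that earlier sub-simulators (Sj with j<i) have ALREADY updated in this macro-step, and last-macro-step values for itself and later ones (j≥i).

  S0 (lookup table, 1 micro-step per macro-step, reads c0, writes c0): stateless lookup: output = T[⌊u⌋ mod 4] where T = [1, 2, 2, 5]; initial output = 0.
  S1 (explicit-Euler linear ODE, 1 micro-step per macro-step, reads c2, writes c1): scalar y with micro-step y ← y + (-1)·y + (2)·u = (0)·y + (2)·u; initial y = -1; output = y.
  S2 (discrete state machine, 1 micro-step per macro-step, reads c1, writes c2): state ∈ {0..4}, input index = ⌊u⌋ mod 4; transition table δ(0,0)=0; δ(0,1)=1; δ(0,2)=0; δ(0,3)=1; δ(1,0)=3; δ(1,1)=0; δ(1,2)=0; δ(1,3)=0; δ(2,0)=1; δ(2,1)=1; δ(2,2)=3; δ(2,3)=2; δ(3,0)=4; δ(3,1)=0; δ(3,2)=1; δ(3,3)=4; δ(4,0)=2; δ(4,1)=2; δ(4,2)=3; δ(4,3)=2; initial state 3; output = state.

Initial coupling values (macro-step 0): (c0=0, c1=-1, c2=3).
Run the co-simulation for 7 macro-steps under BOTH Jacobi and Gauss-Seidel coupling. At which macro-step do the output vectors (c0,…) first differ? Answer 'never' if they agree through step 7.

[Jacobi] macro 1: S0 reads c0=0 → after 1×micro: 1; S1 reads c2=3 → after 1×micro: 6; S2 reads c1=-1 → after 1×micro: 4 ⇒ (c0=1, c1=6, c2=4)
[Jacobi] macro 2: S0 reads c0=1 → after 1×micro: 2; S1 reads c2=4 → after 1×micro: 8; S2 reads c1=6 → after 1×micro: 3 ⇒ (c0=2, c1=8, c2=3)
[Jacobi] macro 3: S0 reads c0=2 → after 1×micro: 2; S1 reads c2=3 → after 1×micro: 6; S2 reads c1=8 → after 1×micro: 4 ⇒ (c0=2, c1=6, c2=4)
[Jacobi] macro 4: S0 reads c0=2 → after 1×micro: 2; S1 reads c2=4 → after 1×micro: 8; S2 reads c1=6 → after 1×micro: 3 ⇒ (c0=2, c1=8, c2=3)
[Jacobi] macro 5: S0 reads c0=2 → after 1×micro: 2; S1 reads c2=3 → after 1×micro: 6; S2 reads c1=8 → after 1×micro: 4 ⇒ (c0=2, c1=6, c2=4)
[Jacobi] macro 6: S0 reads c0=2 → after 1×micro: 2; S1 reads c2=4 → after 1×micro: 8; S2 reads c1=6 → after 1×micro: 3 ⇒ (c0=2, c1=8, c2=3)
[Jacobi] macro 7: S0 reads c0=2 → after 1×micro: 2; S1 reads c2=3 → after 1×micro: 6; S2 reads c1=8 → after 1×micro: 4 ⇒ (c0=2, c1=6, c2=4)
[Gauss-Seidel] macro 1: S0 reads c0=0 → after 1×micro: 1; S1 reads c2=3 → after 1×micro: 6; S2 reads c1=6 → after 1×micro: 1 ⇒ (c0=1, c1=6, c2=1)
[Gauss-Seidel] macro 2: S0 reads c0=1 → after 1×micro: 2; S1 reads c2=1 → after 1×micro: 2; S2 reads c1=2 → after 1×micro: 0 ⇒ (c0=2, c1=2, c2=0)
[Gauss-Seidel] macro 3: S0 reads c0=2 → after 1×micro: 2; S1 reads c2=0 → after 1×micro: 0; S2 reads c1=0 → after 1×micro: 0 ⇒ (c0=2, c1=0, c2=0)
[Gauss-Seidel] macro 4: S0 reads c0=2 → after 1×micro: 2; S1 reads c2=0 → after 1×micro: 0; S2 reads c1=0 → after 1×micro: 0 ⇒ (c0=2, c1=0, c2=0)
[Gauss-Seidel] macro 5: S0 reads c0=2 → after 1×micro: 2; S1 reads c2=0 → after 1×micro: 0; S2 reads c1=0 → after 1×micro: 0 ⇒ (c0=2, c1=0, c2=0)
[Gauss-Seidel] macro 6: S0 reads c0=2 → after 1×micro: 2; S1 reads c2=0 → after 1×micro: 0; S2 reads c1=0 → after 1×micro: 0 ⇒ (c0=2, c1=0, c2=0)
[Gauss-Seidel] macro 7: S0 reads c0=2 → after 1×micro: 2; S1 reads c2=0 → after 1×micro: 0; S2 reads c1=0 → after 1×micro: 0 ⇒ (c0=2, c1=0, c2=0)

first divergence at macro-step: 1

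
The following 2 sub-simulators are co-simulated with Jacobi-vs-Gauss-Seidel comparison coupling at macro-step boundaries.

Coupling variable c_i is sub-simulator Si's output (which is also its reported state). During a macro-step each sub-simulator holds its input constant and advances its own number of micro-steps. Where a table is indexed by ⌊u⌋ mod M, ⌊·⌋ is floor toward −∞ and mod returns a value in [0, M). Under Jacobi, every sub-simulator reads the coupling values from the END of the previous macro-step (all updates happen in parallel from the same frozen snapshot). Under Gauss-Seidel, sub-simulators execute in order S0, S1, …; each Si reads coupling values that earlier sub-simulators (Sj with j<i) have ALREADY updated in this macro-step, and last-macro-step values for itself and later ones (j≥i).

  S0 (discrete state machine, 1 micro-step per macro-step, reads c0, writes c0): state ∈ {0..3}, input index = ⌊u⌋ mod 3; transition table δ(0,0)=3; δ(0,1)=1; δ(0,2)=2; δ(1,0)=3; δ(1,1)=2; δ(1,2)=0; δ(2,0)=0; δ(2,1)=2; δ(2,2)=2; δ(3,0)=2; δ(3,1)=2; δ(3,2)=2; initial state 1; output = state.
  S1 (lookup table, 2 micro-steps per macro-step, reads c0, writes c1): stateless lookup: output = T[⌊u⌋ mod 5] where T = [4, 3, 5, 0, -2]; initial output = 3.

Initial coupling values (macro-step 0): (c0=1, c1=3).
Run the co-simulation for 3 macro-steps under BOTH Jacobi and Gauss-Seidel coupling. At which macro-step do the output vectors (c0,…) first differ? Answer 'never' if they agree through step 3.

[Jacobi] macro 1: S0 reads c0=1 → after 1×micro: 2; S1 reads c0=1 → after 2×micro: 3 ⇒ (c0=2, c1=3)
[Jacobi] macro 2: S0 reads c0=2 → after 1×micro: 2; S1 reads c0=2 → after 2×micro: 5 ⇒ (c0=2, c1=5)
[Jacobi] macro 3: S0 reads c0=2 → after 1×micro: 2; S1 reads c0=2 → after 2×micro: 5 ⇒ (c0=2, c1=5)
[Gauss-Seidel] macro 1: S0 reads c0=1 → after 1×micro: 2; S1 reads c0=2 → after 2×micro: 5 ⇒ (c0=2, c1=5)
[Gauss-Seidel] macro 2: S0 reads c0=2 → after 1×micro: 2; S1 reads c0=2 → after 2×micro: 5 ⇒ (c0=2, c1=5)
[Gauss-Seidel] macro 3: S0 reads c0=2 → after 1×micro: 2; S1 reads c0=2 → after 2×micro: 5 ⇒ (c0=2, c1=5)

first divergence at macro-step: 1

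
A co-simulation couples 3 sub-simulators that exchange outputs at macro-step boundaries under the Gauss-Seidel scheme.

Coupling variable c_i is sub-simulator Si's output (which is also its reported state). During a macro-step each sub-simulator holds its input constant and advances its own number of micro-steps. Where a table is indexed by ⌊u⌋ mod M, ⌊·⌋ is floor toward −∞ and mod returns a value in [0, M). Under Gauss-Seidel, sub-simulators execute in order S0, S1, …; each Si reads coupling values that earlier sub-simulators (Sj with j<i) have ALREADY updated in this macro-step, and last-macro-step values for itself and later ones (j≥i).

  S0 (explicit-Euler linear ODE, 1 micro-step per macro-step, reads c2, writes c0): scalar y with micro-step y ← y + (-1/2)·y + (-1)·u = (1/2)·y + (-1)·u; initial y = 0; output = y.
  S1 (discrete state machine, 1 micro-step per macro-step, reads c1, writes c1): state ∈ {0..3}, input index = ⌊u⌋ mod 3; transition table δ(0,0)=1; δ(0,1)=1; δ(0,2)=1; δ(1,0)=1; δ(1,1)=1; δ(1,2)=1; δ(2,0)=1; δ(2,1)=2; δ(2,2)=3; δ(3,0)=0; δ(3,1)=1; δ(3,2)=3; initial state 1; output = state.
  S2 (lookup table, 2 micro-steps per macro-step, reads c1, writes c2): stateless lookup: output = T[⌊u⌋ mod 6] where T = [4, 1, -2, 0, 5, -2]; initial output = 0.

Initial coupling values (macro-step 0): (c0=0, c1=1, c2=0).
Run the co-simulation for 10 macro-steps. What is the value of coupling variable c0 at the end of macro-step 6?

c0 at macro-step 6 = -31/16

macro 1: S0 reads c2=0 → after 1×micro: 0; S1 reads c1=1 → after 1×micro: 1; S2 reads c1=1 → after 2×micro: 1 ⇒ (c0=0, c1=1, c2=1)
macro 2: S0 reads c2=1 → after 1×micro: -1; S1 reads c1=1 → after 1×micro: 1; S2 reads c1=1 → after 2×micro: 1 ⇒ (c0=-1, c1=1, c2=1)
macro 3: S0 reads c2=1 → after 1×micro: -3/2; S1 reads c1=1 → after 1×micro: 1; S2 reads c1=1 → after 2×micro: 1 ⇒ (c0=-3/2, c1=1, c2=1)
macro 4: S0 reads c2=1 → after 1×micro: -7/4; S1 reads c1=1 → after 1×micro: 1; S2 reads c1=1 → after 2×micro: 1 ⇒ (c0=-7/4, c1=1, c2=1)
macro 5: S0 reads c2=1 → after 1×micro: -15/8; S1 reads c1=1 → after 1×micro: 1; S2 reads c1=1 → after 2×micro: 1 ⇒ (c0=-15/8, c1=1, c2=1)
macro 6: S0 reads c2=1 → after 1×micro: -31/16; S1 reads c1=1 → after 1×micro: 1; S2 reads c1=1 → after 2×micro: 1 ⇒ (c0=-31/16, c1=1, c2=1)
macro 7: S0 reads c2=1 → after 1×micro: -63/32; S1 reads c1=1 → after 1×micro: 1; S2 reads c1=1 → after 2×micro: 1 ⇒ (c0=-63/32, c1=1, c2=1)
macro 8: S0 reads c2=1 → after 1×micro: -127/64; S1 reads c1=1 → after 1×micro: 1; S2 reads c1=1 → after 2×micro: 1 ⇒ (c0=-127/64, c1=1, c2=1)
macro 9: S0 reads c2=1 → after 1×micro: -255/128; S1 reads c1=1 → after 1×micro: 1; S2 reads c1=1 → after 2×micro: 1 ⇒ (c0=-255/128, c1=1, c2=1)
macro 10: S0 reads c2=1 → after 1×micro: -511/256; S1 reads c1=1 → after 1×micro: 1; S2 reads c1=1 → after 2×micro: 1 ⇒ (c0=-511/256, c1=1, c2=1)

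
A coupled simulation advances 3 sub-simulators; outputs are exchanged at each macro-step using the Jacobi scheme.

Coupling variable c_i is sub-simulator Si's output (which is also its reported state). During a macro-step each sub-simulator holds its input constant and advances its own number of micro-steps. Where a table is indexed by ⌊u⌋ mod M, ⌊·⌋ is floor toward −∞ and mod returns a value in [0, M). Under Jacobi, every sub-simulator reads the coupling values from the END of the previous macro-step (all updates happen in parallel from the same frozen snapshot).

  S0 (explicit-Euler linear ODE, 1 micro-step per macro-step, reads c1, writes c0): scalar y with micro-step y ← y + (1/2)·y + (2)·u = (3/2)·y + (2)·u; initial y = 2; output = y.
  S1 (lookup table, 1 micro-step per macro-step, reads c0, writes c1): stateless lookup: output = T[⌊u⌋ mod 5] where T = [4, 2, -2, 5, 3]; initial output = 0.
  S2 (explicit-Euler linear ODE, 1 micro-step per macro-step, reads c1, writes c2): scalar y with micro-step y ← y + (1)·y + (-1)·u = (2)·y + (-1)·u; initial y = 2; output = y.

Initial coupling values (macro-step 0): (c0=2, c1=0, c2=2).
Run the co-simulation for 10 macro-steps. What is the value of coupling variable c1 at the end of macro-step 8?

macro 1: S0 reads c1=0 → after 1×micro: 3; S1 reads c0=2 → after 1×micro: -2; S2 reads c1=0 → after 1×micro: 4 ⇒ (c0=3, c1=-2, c2=4)
macro 2: S0 reads c1=-2 → after 1×micro: 1/2; S1 reads c0=3 → after 1×micro: 5; S2 reads c1=-2 → after 1×micro: 10 ⇒ (c0=1/2, c1=5, c2=10)
macro 3: S0 reads c1=5 → after 1×micro: 43/4; S1 reads c0=1/2 → after 1×micro: 4; S2 reads c1=5 → after 1×micro: 15 ⇒ (c0=43/4, c1=4, c2=15)
macro 4: S0 reads c1=4 → after 1×micro: 193/8; S1 reads c0=43/4 → after 1×micro: 4; S2 reads c1=4 → after 1×micro: 26 ⇒ (c0=193/8, c1=4, c2=26)
macro 5: S0 reads c1=4 → after 1×micro: 707/16; S1 reads c0=193/8 → after 1×micro: 3; S2 reads c1=4 → after 1×micro: 48 ⇒ (c0=707/16, c1=3, c2=48)
macro 6: S0 reads c1=3 → after 1×micro: 2313/32; S1 reads c0=707/16 → after 1×micro: 3; S2 reads c1=3 → after 1×micro: 93 ⇒ (c0=2313/32, c1=3, c2=93)
macro 7: S0 reads c1=3 → after 1×micro: 7323/64; S1 reads c0=2313/32 → after 1×micro: -2; S2 reads c1=3 → after 1×micro: 183 ⇒ (c0=7323/64, c1=-2, c2=183)
macro 8: S0 reads c1=-2 → after 1×micro: 21457/128; S1 reads c0=7323/64 → after 1×micro: 3; S2 reads c1=-2 → after 1×micro: 368 ⇒ (c0=21457/128, c1=3, c2=368)
macro 9: S0 reads c1=3 → after 1×micro: 65907/256; S1 reads c0=21457/128 → after 1×micro: -2; S2 reads c1=3 → after 1×micro: 733 ⇒ (c0=65907/256, c1=-2, c2=733)
macro 10: S0 reads c1=-2 → after 1×micro: 195673/512; S1 reads c0=65907/256 → after 1×micro: -2; S2 reads c1=-2 → after 1×micro: 1468 ⇒ (c0=195673/512, c1=-2, c2=1468)

c1 at macro-step 8 = 3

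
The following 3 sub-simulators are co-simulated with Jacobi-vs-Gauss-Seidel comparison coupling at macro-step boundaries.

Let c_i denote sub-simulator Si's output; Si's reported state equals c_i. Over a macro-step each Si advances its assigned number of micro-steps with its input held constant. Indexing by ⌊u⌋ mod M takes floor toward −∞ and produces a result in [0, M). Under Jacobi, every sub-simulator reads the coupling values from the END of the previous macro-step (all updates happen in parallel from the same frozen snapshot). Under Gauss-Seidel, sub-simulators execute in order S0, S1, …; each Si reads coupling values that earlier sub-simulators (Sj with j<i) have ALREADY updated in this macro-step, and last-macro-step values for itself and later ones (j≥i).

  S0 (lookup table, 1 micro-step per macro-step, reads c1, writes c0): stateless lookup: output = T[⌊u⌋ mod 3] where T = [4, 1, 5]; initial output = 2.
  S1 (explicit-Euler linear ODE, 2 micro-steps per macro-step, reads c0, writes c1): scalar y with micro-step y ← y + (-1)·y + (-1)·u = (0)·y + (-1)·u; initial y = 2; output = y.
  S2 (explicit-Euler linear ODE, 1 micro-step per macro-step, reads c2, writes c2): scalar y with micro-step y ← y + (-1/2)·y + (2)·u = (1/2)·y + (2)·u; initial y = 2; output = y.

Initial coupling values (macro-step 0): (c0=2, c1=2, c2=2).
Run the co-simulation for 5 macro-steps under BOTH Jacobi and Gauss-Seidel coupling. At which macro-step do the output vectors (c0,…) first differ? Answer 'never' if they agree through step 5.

first divergence at macro-step: 1

[Jacobi] macro 1: S0 reads c1=2 → after 1×micro: 5; S1 reads c0=2 → after 2×micro: -2; S2 reads c2=2 → after 1×micro: 5 ⇒ (c0=5, c1=-2, c2=5)
[Jacobi] macro 2: S0 reads c1=-2 → after 1×micro: 1; S1 reads c0=5 → after 2×micro: -5; S2 reads c2=5 → after 1×micro: 25/2 ⇒ (c0=1, c1=-5, c2=25/2)
[Jacobi] macro 3: S0 reads c1=-5 → after 1×micro: 1; S1 reads c0=1 → after 2×micro: -1; S2 reads c2=25/2 → after 1×micro: 125/4 ⇒ (c0=1, c1=-1, c2=125/4)
[Jacobi] macro 4: S0 reads c1=-1 → after 1×micro: 5; S1 reads c0=1 → after 2×micro: -1; S2 reads c2=125/4 → after 1×micro: 625/8 ⇒ (c0=5, c1=-1, c2=625/8)
[Jacobi] macro 5: S0 reads c1=-1 → after 1×micro: 5; S1 reads c0=5 → after 2×micro: -5; S2 reads c2=625/8 → after 1×micro: 3125/16 ⇒ (c0=5, c1=-5, c2=3125/16)
[Gauss-Seidel] macro 1: S0 reads c1=2 → after 1×micro: 5; S1 reads c0=5 → after 2×micro: -5; S2 reads c2=2 → after 1×micro: 5 ⇒ (c0=5, c1=-5, c2=5)
[Gauss-Seidel] macro 2: S0 reads c1=-5 → after 1×micro: 1; S1 reads c0=1 → after 2×micro: -1; S2 reads c2=5 → after 1×micro: 25/2 ⇒ (c0=1, c1=-1, c2=25/2)
[Gauss-Seidel] macro 3: S0 reads c1=-1 → after 1×micro: 5; S1 reads c0=5 → after 2×micro: -5; S2 reads c2=25/2 → after 1×micro: 125/4 ⇒ (c0=5, c1=-5, c2=125/4)
[Gauss-Seidel] macro 4: S0 reads c1=-5 → after 1×micro: 1; S1 reads c0=1 → after 2×micro: -1; S2 reads c2=125/4 → after 1×micro: 625/8 ⇒ (c0=1, c1=-1, c2=625/8)
[Gauss-Seidel] macro 5: S0 reads c1=-1 → after 1×micro: 5; S1 reads c0=5 → after 2×micro: -5; S2 reads c2=625/8 → after 1×micro: 3125/16 ⇒ (c0=5, c1=-5, c2=3125/16)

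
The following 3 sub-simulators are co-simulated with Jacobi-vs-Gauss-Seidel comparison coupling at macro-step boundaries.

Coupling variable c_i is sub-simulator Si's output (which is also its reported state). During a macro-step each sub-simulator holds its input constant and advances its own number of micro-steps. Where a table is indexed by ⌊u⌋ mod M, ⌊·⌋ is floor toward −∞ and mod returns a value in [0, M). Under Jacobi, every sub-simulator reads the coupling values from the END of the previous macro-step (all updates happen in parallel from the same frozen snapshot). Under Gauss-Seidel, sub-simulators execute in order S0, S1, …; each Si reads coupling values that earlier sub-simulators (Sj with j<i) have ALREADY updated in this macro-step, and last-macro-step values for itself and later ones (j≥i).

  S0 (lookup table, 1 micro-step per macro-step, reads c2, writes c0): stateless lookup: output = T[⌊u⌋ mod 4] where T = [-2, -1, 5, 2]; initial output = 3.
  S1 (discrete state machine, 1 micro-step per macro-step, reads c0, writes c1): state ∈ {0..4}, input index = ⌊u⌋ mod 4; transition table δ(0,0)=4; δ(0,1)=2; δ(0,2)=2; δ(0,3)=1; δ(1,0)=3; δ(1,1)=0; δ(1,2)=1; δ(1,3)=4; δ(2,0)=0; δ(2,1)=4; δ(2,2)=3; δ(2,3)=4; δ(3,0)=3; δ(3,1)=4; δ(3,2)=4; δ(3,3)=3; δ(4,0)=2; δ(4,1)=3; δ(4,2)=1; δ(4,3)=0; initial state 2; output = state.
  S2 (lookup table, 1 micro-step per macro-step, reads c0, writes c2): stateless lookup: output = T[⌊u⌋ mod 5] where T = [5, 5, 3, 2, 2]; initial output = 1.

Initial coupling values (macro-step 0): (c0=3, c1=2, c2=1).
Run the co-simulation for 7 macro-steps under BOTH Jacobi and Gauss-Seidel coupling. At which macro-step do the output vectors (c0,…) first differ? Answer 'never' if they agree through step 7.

[Jacobi] macro 1: S0 reads c2=1 → after 1×micro: -1; S1 reads c0=3 → after 1×micro: 4; S2 reads c0=3 → after 1×micro: 2 ⇒ (c0=-1, c1=4, c2=2)
[Jacobi] macro 2: S0 reads c2=2 → after 1×micro: 5; S1 reads c0=-1 → after 1×micro: 0; S2 reads c0=-1 → after 1×micro: 2 ⇒ (c0=5, c1=0, c2=2)
[Jacobi] macro 3: S0 reads c2=2 → after 1×micro: 5; S1 reads c0=5 → after 1×micro: 2; S2 reads c0=5 → after 1×micro: 5 ⇒ (c0=5, c1=2, c2=5)
[Jacobi] macro 4: S0 reads c2=5 → after 1×micro: -1; S1 reads c0=5 → after 1×micro: 4; S2 reads c0=5 → after 1×micro: 5 ⇒ (c0=-1, c1=4, c2=5)
[Jacobi] macro 5: S0 reads c2=5 → after 1×micro: -1; S1 reads c0=-1 → after 1×micro: 0; S2 reads c0=-1 → after 1×micro: 2 ⇒ (c0=-1, c1=0, c2=2)
[Jacobi] macro 6: S0 reads c2=2 → after 1×micro: 5; S1 reads c0=-1 → after 1×micro: 1; S2 reads c0=-1 → after 1×micro: 2 ⇒ (c0=5, c1=1, c2=2)
[Jacobi] macro 7: S0 reads c2=2 → after 1×micro: 5; S1 reads c0=5 → after 1×micro: 0; S2 reads c0=5 → after 1×micro: 5 ⇒ (c0=5, c1=0, c2=5)
[Gauss-Seidel] macro 1: S0 reads c2=1 → after 1×micro: -1; S1 reads c0=-1 → after 1×micro: 4; S2 reads c0=-1 → after 1×micro: 2 ⇒ (c0=-1, c1=4, c2=2)
[Gauss-Seidel] macro 2: S0 reads c2=2 → after 1×micro: 5; S1 reads c0=5 → after 1×micro: 3; S2 reads c0=5 → after 1×micro: 5 ⇒ (c0=5, c1=3, c2=5)
[Gauss-Seidel] macro 3: S0 reads c2=5 → after 1×micro: -1; S1 reads c0=-1 → after 1×micro: 3; S2 reads c0=-1 → after 1×micro: 2 ⇒ (c0=-1, c1=3, c2=2)
[Gauss-Seidel] macro 4: S0 reads c2=2 → after 1×micro: 5; S1 reads c0=5 → after 1×micro: 4; S2 reads c0=5 → after 1×micro: 5 ⇒ (c0=5, c1=4, c2=5)
[Gauss-Seidel] macro 5: S0 reads c2=5 → after 1×micro: -1; S1 reads c0=-1 → after 1×micro: 0; S2 reads c0=-1 → after 1×micro: 2 ⇒ (c0=-1, c1=0, c2=2)
[Gauss-Seidel] macro 6: S0 reads c2=2 → after 1×micro: 5; S1 reads c0=5 → after 1×micro: 2; S2 reads c0=5 → after 1×micro: 5 ⇒ (c0=5, c1=2, c2=5)
[Gauss-Seidel] macro 7: S0 reads c2=5 → after 1×micro: -1; S1 reads c0=-1 → after 1×micro: 4; S2 reads c0=-1 → after 1×micro: 2 ⇒ (c0=-1, c1=4, c2=2)

first divergence at macro-step: 2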